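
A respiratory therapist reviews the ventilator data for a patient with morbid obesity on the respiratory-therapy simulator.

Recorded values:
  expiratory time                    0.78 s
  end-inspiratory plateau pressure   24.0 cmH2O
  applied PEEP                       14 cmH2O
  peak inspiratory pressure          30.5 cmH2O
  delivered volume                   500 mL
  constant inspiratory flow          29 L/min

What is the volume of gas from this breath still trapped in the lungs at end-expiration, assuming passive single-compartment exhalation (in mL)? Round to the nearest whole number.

Flow: 29 L/min ÷ 60 = 0.4833 L/s.
R = (PIP − Pplat)/V̇ = (30.5 − 24.0) / 0.4833 = 6.5/0.4833 = 13.449 cmH2O·s/L.
C = Vt/(Pplat − PEEP) = 500.0 / (24.0 − 14) = 500.0/10.0 = 50.0 mL/cmH2O.
τ = R × C = 13.449 × 0.05 L/cmH2O = 0.6725 s.
Fraction remaining = e^(−Te/τ) = e^(−0.78/0.6725) = 0.3135.
Trapped volume = 500.0 × 0.3135 = 156.75 mL.

157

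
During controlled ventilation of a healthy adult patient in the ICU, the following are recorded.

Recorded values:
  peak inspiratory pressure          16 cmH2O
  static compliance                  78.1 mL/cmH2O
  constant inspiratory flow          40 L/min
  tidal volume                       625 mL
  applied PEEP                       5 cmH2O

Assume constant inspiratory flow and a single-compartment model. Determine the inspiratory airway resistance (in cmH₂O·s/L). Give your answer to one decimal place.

Flow: 40 L/min ÷ 60 = 0.6667 L/s.
Equation of motion (constant flow): PIP = Vt/C + R·V̇ + PEEP.
R·V̇ = PIP − Vt/C − PEEP = 16 − 625/78.1 − 5 = 16 − 8.003 − 5 = 2.997 cmH2O.
R = 2.997 / 0.6667 = 4.495 cmH2O·s/L.

4.5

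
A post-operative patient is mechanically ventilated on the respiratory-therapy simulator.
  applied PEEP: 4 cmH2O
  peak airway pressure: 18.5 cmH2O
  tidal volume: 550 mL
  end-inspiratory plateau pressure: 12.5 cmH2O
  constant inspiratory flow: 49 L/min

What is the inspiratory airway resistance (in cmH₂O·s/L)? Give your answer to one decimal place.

Flow: 49 L/min ÷ 60 = 0.8167 L/s.
Raw = (PIP − Pplat) / flow = (18.5 − 12.5) / 0.8167 = 6.0 / 0.8167 = 7.347 cmH2O·s/L.

7.3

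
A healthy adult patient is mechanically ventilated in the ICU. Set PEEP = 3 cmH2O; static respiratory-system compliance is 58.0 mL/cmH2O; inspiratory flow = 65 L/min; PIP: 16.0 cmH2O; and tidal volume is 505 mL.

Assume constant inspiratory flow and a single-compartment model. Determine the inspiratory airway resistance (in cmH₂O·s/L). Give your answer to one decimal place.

4.0

Flow: 65 L/min ÷ 60 = 1.0833 L/s.
Equation of motion (constant flow): PIP = Vt/C + R·V̇ + PEEP.
R·V̇ = PIP − Vt/C − PEEP = 16.0 − 505/58.0 − 3 = 16.0 − 8.707 − 3 = 4.293 cmH2O.
R = 4.293 / 1.0833 = 3.963 cmH2O·s/L.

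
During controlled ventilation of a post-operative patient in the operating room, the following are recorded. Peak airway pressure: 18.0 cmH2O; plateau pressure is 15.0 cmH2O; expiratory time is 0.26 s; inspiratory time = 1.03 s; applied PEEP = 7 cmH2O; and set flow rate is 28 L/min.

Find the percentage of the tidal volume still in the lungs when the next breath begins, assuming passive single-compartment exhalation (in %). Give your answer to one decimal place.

Flow: 28 L/min ÷ 60 = 0.4667 L/s.
Vt = flow × Ti = 0.4667 L/s × 1.03 s × 1000 mL/L = 480.7 mL.
R = (PIP − Pplat)/V̇ = (18.0 − 15.0) / 0.4667 = 3.0/0.4667 = 6.428 cmH2O·s/L.
C = Vt/(Pplat − PEEP) = 480.7 / (15.0 − 7) = 480.7/8.0 = 60.088 mL/cmH2O.
τ = R × C = 6.428 × 0.06009 L/cmH2O = 0.3863 s.
Fraction remaining at end-expiration = e^(−Te/τ) = e^(−0.26/0.3863) = 0.5101 → 51.01%.

51.0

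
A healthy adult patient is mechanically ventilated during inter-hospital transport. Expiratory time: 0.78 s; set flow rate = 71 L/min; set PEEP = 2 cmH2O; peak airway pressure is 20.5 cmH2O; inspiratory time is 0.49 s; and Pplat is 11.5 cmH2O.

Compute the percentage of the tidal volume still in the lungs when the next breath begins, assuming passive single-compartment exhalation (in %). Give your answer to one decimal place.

Flow: 71 L/min ÷ 60 = 1.1833 L/s.
Vt = flow × Ti = 1.1833 L/s × 0.49 s × 1000 mL/L = 579.82 mL.
R = (PIP − Pplat)/V̇ = (20.5 − 11.5) / 1.1833 = 9.0/1.1833 = 7.606 cmH2O·s/L.
C = Vt/(Pplat − PEEP) = 579.82 / (11.5 − 2) = 579.82/9.5 = 61.034 mL/cmH2O.
τ = R × C = 7.606 × 0.06103 L/cmH2O = 0.4642 s.
Fraction remaining at end-expiration = e^(−Te/τ) = e^(−0.78/0.4642) = 0.1863 → 18.63%.

18.6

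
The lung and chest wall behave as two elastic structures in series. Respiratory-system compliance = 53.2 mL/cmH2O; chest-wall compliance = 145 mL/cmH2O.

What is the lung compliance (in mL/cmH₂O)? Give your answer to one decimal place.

84.0

1/CL = 1/Crs − 1/Ccw.
1/CL = 1/53.2 − 1/145 = 0.0119.
CL = 84.034 mL/cmH2O.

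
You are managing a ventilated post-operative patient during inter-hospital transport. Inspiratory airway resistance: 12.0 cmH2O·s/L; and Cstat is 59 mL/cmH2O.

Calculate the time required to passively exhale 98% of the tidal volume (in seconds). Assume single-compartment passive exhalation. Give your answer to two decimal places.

2.77

τ = R × C = 12.0 × 59 mL/cmH2O = 12.0 × 0.059 L/cmH2O = 0.708 s.
Exhaled fraction f = 1 − e^(−t/τ) → t = −τ·ln(1 − f) = −0.708·ln(0.02) = 2.77 s.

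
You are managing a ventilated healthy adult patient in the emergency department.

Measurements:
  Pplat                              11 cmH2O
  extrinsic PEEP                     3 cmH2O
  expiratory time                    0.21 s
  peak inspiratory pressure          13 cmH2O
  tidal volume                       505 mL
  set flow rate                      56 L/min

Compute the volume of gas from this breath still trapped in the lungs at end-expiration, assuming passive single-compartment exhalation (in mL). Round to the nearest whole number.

Flow: 56 L/min ÷ 60 = 0.9333 L/s.
R = (PIP − Pplat)/V̇ = (13 − 11) / 0.9333 = 2.0/0.9333 = 2.143 cmH2O·s/L.
C = Vt/(Pplat − PEEP) = 505.0 / (11 − 3) = 505.0/8.0 = 63.125 mL/cmH2O.
τ = R × C = 2.143 × 0.06313 L/cmH2O = 0.1353 s.
Fraction remaining = e^(−Te/τ) = e^(−0.21/0.1353) = 0.2118.
Trapped volume = 505.0 × 0.2118 = 106.96 mL.

107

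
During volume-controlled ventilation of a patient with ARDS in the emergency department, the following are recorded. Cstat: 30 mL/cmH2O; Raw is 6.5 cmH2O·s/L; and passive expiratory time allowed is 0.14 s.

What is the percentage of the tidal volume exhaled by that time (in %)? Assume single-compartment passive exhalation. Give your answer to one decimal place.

51.2

τ = R × C = 6.5 × 30 mL/cmH2O = 6.5 × 0.030 L/cmH2O = 0.195 s.
Passive exhalation: V(t)/V₀ = e^(−t/τ) = e^(−0.14/0.195) = 0.4878.
Fraction exhaled = 1 − 0.4878 = 0.5122 → 51.22%.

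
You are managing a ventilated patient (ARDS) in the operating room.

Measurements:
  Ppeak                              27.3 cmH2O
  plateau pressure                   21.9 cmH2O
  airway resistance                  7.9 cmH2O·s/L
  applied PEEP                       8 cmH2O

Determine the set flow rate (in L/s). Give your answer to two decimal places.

flow = (PIP − Pplat) / Raw = 5.4 / 7.9 = 0.6835 L/s.

0.68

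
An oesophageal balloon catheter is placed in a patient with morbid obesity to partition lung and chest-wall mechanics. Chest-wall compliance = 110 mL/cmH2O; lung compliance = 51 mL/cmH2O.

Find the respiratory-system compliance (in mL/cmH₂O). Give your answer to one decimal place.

34.8

Lung and chest wall are elastances in series: 1/Crs = 1/CL + 1/Ccw.
1/Crs = 1/51 + 1/110 = 0.0287.
Crs = 34.843 mL/cmH2O.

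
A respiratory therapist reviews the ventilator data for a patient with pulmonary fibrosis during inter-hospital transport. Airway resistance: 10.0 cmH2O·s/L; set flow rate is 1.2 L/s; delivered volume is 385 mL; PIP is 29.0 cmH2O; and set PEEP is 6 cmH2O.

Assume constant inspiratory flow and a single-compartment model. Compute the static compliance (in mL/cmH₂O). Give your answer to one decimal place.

35.0

Equation of motion (constant flow): PIP = Vt/C + R·V̇ + PEEP.
Vt/C = PIP − R·V̇ − PEEP = 29.0 − 10.0×1.2 − 6 = 29.0 − 12.0 − 6 = 11.0 cmH2O.
C = Vt / 11.0 = 385 / 11.0 = 35.0 mL/cmH2O.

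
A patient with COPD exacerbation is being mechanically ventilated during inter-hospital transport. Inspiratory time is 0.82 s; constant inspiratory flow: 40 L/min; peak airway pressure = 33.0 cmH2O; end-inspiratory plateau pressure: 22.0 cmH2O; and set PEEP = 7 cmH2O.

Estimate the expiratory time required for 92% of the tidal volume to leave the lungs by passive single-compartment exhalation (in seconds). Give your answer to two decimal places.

Flow: 40 L/min ÷ 60 = 0.6667 L/s.
Vt = flow × Ti = 0.6667 L/s × 0.82 s × 1000 mL/L = 546.69 mL.
R = (PIP − Pplat)/V̇ = (33.0 − 22.0) / 0.6667 = 11.0/0.6667 = 16.499 cmH2O·s/L.
C = Vt/(Pplat − PEEP) = 546.69 / (22.0 − 7) = 546.69/15.0 = 36.446 mL/cmH2O.
τ = R × C = 16.499 × 0.03645 L/cmH2O = 0.6014 s.
t = −τ·ln(1 − 0.92) = −0.6014·ln(0.08) = 1.519 s.

1.52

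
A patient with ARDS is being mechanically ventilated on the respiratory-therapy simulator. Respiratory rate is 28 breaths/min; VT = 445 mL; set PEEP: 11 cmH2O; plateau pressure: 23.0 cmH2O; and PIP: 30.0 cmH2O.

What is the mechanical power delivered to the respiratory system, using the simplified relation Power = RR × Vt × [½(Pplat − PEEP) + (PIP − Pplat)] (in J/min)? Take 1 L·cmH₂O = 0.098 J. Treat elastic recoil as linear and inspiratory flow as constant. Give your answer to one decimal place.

Per-breath work = Vt × [½(Pplat−PEEP) + (PIP−Pplat)] = 0.445 × [0.5×12.0 + 7.0] = 0.445 × 13.0 = 5.785 L·cmH2O.
Power = 28 × 5.785 = 161.98 L·cmH2O/min.
× 0.098 J/(L·cmH2O) → 15.874 J/min.

15.9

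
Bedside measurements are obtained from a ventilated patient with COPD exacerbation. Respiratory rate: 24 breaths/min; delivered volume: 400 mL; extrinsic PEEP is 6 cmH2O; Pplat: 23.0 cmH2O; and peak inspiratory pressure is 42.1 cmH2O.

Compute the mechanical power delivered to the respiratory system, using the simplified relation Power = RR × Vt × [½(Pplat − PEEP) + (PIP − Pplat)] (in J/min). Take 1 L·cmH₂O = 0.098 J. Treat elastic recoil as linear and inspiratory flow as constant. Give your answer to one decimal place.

Per-breath work = Vt × [½(Pplat−PEEP) + (PIP−Pplat)] = 0.400 × [0.5×17.0 + 19.1] = 0.400 × 27.6 = 11.04 L·cmH2O.
Power = 24 × 11.04 = 264.96 L·cmH2O/min.
× 0.098 J/(L·cmH2O) → 25.966 J/min.

26.0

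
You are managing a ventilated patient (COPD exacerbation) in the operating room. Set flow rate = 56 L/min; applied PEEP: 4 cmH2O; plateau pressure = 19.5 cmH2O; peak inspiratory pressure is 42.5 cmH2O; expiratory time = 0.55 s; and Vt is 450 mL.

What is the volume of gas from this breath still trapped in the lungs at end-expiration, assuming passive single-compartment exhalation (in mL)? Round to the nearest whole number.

209

Flow: 56 L/min ÷ 60 = 0.9333 L/s.
R = (PIP − Pplat)/V̇ = (42.5 − 19.5) / 0.9333 = 23.0/0.9333 = 24.644 cmH2O·s/L.
C = Vt/(Pplat − PEEP) = 450.0 / (19.5 − 4) = 450.0/15.5 = 29.032 mL/cmH2O.
τ = R × C = 24.644 × 0.02903 L/cmH2O = 0.7154 s.
Fraction remaining = e^(−Te/τ) = e^(−0.55/0.7154) = 0.4636.
Trapped volume = 450.0 × 0.4636 = 208.62 mL.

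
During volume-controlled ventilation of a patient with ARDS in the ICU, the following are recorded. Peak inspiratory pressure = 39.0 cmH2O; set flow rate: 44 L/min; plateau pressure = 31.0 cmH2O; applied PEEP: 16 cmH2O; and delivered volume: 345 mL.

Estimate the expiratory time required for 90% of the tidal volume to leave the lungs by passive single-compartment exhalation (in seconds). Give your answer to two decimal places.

0.58

Flow: 44 L/min ÷ 60 = 0.7333 L/s.
R = (PIP − Pplat)/V̇ = (39.0 − 31.0) / 0.7333 = 8.0/0.7333 = 10.91 cmH2O·s/L.
C = Vt/(Pplat − PEEP) = 345.0 / (31.0 − 16) = 345.0/15.0 = 23.0 mL/cmH2O.
τ = R × C = 10.91 × 0.023 L/cmH2O = 0.2509 s.
t = −τ·ln(1 − 0.90) = −0.2509·ln(0.1) = 0.5777 s.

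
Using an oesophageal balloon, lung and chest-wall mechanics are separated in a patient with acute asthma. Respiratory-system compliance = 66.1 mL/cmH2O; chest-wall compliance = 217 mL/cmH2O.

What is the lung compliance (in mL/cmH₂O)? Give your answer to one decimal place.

1/CL = 1/Crs − 1/Ccw.
1/CL = 1/66.1 − 1/217 = 0.01052.
CL = 95.057 mL/cmH2O.

95.1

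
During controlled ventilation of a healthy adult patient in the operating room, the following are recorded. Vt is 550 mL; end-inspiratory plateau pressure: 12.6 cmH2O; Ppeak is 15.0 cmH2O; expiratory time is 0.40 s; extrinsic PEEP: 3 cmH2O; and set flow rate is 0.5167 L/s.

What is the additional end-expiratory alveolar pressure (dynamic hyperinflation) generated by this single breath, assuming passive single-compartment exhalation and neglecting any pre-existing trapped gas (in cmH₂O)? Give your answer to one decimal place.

R = (PIP − Pplat)/V̇ = (15.0 − 12.6) / 0.5167 = 2.4/0.5167 = 4.645 cmH2O·s/L.
C = Vt/(Pplat − PEEP) = 550.0 / (12.6 − 3) = 550.0/9.6 = 57.292 mL/cmH2O.
τ = R × C = 4.645 × 0.05729 L/cmH2O = 0.2661 s.
Fraction remaining = e^(−Te/τ) = e^(−0.40/0.2661) = 0.2224; trapped volume = 550.0 × 0.2224 = 122.32 mL.
Additional alveolar pressure from trapping ≈ V_trapped / C = 122.32 / 57.292 = 2.135 cmH2O.

2.1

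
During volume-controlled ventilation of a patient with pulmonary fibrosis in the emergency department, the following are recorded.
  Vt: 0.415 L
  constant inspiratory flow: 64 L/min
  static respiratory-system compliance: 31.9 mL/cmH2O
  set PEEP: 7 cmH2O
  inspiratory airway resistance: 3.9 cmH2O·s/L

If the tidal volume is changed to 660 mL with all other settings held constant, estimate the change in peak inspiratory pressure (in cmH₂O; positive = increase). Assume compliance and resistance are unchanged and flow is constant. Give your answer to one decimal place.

PIP = Vt/C + R·V̇ + PEEP (constant-flow equation of motion).
Only the elastic term changes: ΔPIP = ΔVt / C = (660 − 415) / 31.9 = 7.68 cmH2O.

7.7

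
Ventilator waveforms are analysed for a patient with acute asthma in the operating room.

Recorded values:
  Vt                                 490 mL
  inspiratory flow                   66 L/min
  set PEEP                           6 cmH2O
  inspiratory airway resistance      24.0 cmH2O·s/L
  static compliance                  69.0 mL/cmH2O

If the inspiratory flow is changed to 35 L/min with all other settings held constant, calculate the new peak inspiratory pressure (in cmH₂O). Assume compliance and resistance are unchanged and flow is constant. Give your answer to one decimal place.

27.1

Flow: 66 L/min ÷ 60 = 1.1 L/s.
New flow: 35 L/min ÷ 60 = 0.5833 L/s.
PIP = Vt/C + R·V̇ + PEEP (constant-flow equation of motion).
Only the resistive term changes: ΔPIP = R × ΔV̇ = 24.0 × (0.5833 − 1.1) = 24.0 × -0.5167 = -12.401 cmH2O.
Original PIP = 490/69.0 + 24.0×1.1 + 6 = 39.501 cmH2O; new PIP = 39.501 + (-12.401) = 27.1 cmH2O.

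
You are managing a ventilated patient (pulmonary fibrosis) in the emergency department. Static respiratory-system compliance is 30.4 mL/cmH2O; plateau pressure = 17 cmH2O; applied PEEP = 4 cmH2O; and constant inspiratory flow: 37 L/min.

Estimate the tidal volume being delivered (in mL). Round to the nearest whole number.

395

Vt = Cstat × (Pplat − PEEP) = 30.4 × (17 − 4) = 30.4 × 13.0 = 395.2 mL.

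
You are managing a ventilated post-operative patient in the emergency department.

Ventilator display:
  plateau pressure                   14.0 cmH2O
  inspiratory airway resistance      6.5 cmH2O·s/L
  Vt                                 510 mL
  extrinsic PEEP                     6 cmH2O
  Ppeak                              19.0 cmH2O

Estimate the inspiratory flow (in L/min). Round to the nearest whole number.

46

flow = (PIP − Pplat) / Raw = (19.0 − 14.0) / 6.5 = 0.7692 L/s × 60 = 46.152 L/min.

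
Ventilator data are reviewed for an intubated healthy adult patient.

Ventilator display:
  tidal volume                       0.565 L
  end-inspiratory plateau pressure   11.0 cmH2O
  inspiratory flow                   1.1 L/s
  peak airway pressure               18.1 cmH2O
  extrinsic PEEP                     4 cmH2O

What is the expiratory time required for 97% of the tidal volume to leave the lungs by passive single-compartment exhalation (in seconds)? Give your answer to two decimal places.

1.83

R = (PIP − Pplat)/V̇ = (18.1 − 11.0) / 1.1 = 7.1/1.1 = 6.455 cmH2O·s/L.
C = Vt/(Pplat − PEEP) = 565.0 / (11.0 − 4) = 565.0/7.0 = 80.714 mL/cmH2O.
τ = R × C = 6.455 × 0.08071 L/cmH2O = 0.521 s.
t = −τ·ln(1 − 0.97) = −0.521·ln(0.03) = 1.827 s.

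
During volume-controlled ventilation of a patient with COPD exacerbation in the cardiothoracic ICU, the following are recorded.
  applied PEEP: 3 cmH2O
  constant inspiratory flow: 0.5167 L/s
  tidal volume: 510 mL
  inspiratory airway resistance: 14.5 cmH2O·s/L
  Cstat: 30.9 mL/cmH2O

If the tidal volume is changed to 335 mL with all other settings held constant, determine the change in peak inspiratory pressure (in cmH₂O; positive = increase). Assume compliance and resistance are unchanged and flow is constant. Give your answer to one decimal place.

PIP = Vt/C + R·V̇ + PEEP (constant-flow equation of motion).
Only the elastic term changes: ΔPIP = ΔVt / C = (335 − 510) / 30.9 = -5.663 cmH2O.

-5.7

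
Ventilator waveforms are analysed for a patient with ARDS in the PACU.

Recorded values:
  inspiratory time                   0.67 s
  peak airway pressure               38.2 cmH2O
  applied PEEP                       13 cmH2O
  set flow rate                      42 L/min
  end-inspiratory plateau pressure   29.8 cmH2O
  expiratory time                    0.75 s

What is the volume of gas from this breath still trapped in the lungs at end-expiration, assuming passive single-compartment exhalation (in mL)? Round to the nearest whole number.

50

Flow: 42 L/min ÷ 60 = 0.7 L/s.
Vt = flow × Ti = 0.7 L/s × 0.67 s × 1000 mL/L = 469.0 mL.
R = (PIP − Pplat)/V̇ = (38.2 − 29.8) / 0.7 = 8.4/0.7 = 12.0 cmH2O·s/L.
C = Vt/(Pplat − PEEP) = 469.0 / (29.8 − 13) = 469.0/16.8 = 27.917 mL/cmH2O.
τ = R × C = 12.0 × 0.02792 L/cmH2O = 0.335 s.
Fraction remaining = e^(−Te/τ) = e^(−0.75/0.335) = 0.1066.
Trapped volume = 469.0 × 0.1066 = 49.995 mL.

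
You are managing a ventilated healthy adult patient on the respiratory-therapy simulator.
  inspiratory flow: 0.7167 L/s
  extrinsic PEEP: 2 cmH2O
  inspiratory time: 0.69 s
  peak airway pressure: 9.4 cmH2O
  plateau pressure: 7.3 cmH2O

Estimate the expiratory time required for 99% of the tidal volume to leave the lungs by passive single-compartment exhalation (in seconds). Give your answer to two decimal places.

1.26

Vt = flow × Ti = 0.7167 L/s × 0.69 s × 1000 mL/L = 494.52 mL.
R = (PIP − Pplat)/V̇ = (9.4 − 7.3) / 0.7167 = 2.1/0.7167 = 2.93 cmH2O·s/L.
C = Vt/(Pplat − PEEP) = 494.52 / (7.3 − 2) = 494.52/5.3 = 93.306 mL/cmH2O.
τ = R × C = 2.93 × 0.09331 L/cmH2O = 0.2734 s.
t = −τ·ln(1 − 0.99) = −0.2734·ln(0.01) = 1.259 s.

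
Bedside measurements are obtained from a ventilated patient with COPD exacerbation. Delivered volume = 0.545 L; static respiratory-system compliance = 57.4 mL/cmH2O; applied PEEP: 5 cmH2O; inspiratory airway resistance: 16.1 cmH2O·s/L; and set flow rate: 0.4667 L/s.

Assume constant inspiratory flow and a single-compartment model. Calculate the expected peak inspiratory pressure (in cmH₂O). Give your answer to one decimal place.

22.0

Equation of motion (constant flow): PIP = Vt/C + R·V̇ + PEEP.
PIP = 545/57.4 + 16.1×0.4667 + 5 = 9.495 + 7.514 + 5 = 22.009 cmH2O.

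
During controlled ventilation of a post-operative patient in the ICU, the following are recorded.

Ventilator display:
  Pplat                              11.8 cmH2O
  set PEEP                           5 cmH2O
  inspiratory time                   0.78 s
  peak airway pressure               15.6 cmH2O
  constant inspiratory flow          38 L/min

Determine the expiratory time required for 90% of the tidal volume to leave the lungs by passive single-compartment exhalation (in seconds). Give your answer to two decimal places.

Flow: 38 L/min ÷ 60 = 0.6333 L/s.
Vt = flow × Ti = 0.6333 L/s × 0.78 s × 1000 mL/L = 493.97 mL.
R = (PIP − Pplat)/V̇ = (15.6 − 11.8) / 0.6333 = 3.8/0.6333 = 6.0 cmH2O·s/L.
C = Vt/(Pplat − PEEP) = 493.97 / (11.8 − 5) = 493.97/6.8 = 72.643 mL/cmH2O.
τ = R × C = 6.0 × 0.07264 L/cmH2O = 0.4358 s.
t = −τ·ln(1 − 0.90) = −0.4358·ln(0.1) = 1.003 s.

1.00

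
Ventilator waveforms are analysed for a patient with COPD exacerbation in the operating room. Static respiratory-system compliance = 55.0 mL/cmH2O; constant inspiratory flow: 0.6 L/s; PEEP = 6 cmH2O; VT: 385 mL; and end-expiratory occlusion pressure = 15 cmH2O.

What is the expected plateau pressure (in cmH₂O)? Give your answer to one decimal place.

End-expiratory occlusion gives total PEEP = 15 cmH2O (intrinsic PEEP = 15 − 6 = 9). Use total PEEP for the elastic gradient.
Pplat = PEEPtotal + Vt / Cstat = 15 + 385 / 55.0 = 15 + 7.0 = 22.0 cmH2O.

22.0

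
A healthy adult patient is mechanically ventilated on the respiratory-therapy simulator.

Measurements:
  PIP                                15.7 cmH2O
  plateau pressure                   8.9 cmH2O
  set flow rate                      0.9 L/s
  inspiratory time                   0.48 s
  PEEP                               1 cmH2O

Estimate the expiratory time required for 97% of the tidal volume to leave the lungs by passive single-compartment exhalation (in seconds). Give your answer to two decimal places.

1.45

Vt = flow × Ti = 0.9 L/s × 0.48 s × 1000 mL/L = 432.0 mL.
R = (PIP − Pplat)/V̇ = (15.7 − 8.9) / 0.9 = 6.8/0.9 = 7.556 cmH2O·s/L.
C = Vt/(Pplat − PEEP) = 432.0 / (8.9 − 1) = 432.0/7.9 = 54.684 mL/cmH2O.
τ = R × C = 7.556 × 0.05468 L/cmH2O = 0.4132 s.
t = −τ·ln(1 − 0.97) = −0.4132·ln(0.03) = 1.449 s.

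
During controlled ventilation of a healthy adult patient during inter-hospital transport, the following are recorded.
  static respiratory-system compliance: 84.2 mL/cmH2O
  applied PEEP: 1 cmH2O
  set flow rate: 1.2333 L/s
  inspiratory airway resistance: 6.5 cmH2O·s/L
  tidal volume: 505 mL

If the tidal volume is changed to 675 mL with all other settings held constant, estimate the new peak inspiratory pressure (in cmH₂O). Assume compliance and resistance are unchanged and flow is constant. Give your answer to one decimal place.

PIP = Vt/C + R·V̇ + PEEP (constant-flow equation of motion).
Only the elastic term changes: ΔPIP = ΔVt / C = (675 − 505) / 84.2 = 2.019 cmH2O.
Original PIP = 505/84.2 + 6.5×1.2333 + 1 = 15.014 cmH2O; new PIP = 15.014 + (2.019) = 17.033 cmH2O.

17.0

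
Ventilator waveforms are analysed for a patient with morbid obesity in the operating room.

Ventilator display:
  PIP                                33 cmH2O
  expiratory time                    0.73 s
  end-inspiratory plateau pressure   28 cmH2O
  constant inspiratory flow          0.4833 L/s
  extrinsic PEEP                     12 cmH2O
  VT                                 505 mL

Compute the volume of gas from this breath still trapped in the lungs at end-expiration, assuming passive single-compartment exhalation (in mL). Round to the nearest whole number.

R = (PIP − Pplat)/V̇ = (33 − 28) / 0.4833 = 5.0/0.4833 = 10.346 cmH2O·s/L.
C = Vt/(Pplat − PEEP) = 505.0 / (28 − 12) = 505.0/16.0 = 31.563 mL/cmH2O.
τ = R × C = 10.346 × 0.03156 L/cmH2O = 0.3265 s.
Fraction remaining = e^(−Te/τ) = e^(−0.73/0.3265) = 0.1069.
Trapped volume = 505.0 × 0.1069 = 53.985 mL.

54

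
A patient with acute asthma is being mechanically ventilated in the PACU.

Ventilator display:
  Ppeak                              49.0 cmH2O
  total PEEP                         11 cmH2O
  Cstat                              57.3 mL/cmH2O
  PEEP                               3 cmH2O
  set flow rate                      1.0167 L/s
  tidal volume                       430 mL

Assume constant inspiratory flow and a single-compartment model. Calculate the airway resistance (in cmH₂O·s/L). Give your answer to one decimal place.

Total PEEP = 11 cmH2O (set 3 + intrinsic 8); this is the baseline alveolar pressure.
Equation of motion (constant flow): PIP = Vt/C + R·V̇ + PEEP.
R·V̇ = PIP − Vt/C − PEEP = 49.0 − 430/57.3 − 11 = 49.0 − 7.504 − 11 = 30.496 cmH2O.
R = 30.496 / 1.0167 = 29.995 cmH2O·s/L.

30.0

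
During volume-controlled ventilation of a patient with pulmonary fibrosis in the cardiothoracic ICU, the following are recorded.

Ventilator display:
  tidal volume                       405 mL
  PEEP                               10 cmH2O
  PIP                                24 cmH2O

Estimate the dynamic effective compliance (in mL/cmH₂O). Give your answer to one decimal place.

28.9

Dynamic compliance = Vt / (PIP − PEEP) = 405 / (24 − 10) = 405 / 14.0 = 28.929 mL/cmH2O.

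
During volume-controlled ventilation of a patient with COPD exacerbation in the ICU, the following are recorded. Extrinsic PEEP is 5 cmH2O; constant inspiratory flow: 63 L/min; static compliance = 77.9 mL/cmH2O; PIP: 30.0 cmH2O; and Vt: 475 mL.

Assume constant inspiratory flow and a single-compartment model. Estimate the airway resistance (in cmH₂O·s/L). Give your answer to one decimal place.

18.0

Flow: 63 L/min ÷ 60 = 1.05 L/s.
Equation of motion (constant flow): PIP = Vt/C + R·V̇ + PEEP.
R·V̇ = PIP − Vt/C − PEEP = 30.0 − 475/77.9 − 5 = 30.0 − 6.098 − 5 = 18.902 cmH2O.
R = 18.902 / 1.05 = 18.002 cmH2O·s/L.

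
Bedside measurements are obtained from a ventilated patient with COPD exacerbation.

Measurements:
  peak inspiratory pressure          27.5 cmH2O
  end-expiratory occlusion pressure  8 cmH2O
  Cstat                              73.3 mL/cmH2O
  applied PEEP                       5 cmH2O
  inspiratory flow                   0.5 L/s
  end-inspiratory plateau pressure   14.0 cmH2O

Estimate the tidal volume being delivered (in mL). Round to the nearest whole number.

End-expiratory occlusion gives total PEEP = 8 cmH2O (intrinsic PEEP = 8 − 5 = 3). Use total PEEP for the elastic gradient.
Vt = Cstat × (Pplat − PEEPtotal) = 73.3 × (14.0 − 8) = 73.3 × 6.0 = 439.8 mL.

440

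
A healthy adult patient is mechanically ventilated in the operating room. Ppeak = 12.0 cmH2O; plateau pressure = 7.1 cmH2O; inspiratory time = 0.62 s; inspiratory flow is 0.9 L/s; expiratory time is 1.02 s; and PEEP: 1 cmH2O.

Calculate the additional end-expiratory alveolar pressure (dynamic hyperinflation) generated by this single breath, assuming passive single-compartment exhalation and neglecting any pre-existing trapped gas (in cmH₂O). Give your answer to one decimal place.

Vt = flow × Ti = 0.9 L/s × 0.62 s × 1000 mL/L = 558.0 mL.
R = (PIP − Pplat)/V̇ = (12.0 − 7.1) / 0.9 = 4.9/0.9 = 5.444 cmH2O·s/L.
C = Vt/(Pplat − PEEP) = 558.0 / (7.1 − 1) = 558.0/6.1 = 91.475 mL/cmH2O.
τ = R × C = 5.444 × 0.09148 L/cmH2O = 0.498 s.
Fraction remaining = e^(−Te/τ) = e^(−1.02/0.498) = 0.129; trapped volume = 558.0 × 0.129 = 71.982 mL.
Additional alveolar pressure from trapping ≈ V_trapped / C = 71.982 / 91.475 = 0.7869 cmH2O.

0.8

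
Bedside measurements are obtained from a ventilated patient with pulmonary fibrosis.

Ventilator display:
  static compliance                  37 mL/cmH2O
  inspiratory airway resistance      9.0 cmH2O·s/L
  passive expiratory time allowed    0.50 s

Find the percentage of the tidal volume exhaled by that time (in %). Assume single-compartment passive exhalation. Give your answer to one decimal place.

τ = R × C = 9.0 × 37 mL/cmH2O = 9.0 × 0.037 L/cmH2O = 0.333 s.
Passive exhalation: V(t)/V₀ = e^(−t/τ) = e^(−0.50/0.333) = 0.2228.
Fraction exhaled = 1 − 0.2228 = 0.7772 → 77.72%.

77.7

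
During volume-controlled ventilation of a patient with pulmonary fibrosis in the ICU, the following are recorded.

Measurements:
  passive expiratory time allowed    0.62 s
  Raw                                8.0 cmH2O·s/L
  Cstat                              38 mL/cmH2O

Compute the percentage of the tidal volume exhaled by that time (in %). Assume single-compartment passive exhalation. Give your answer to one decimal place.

87.0

τ = R × C = 8.0 × 38 mL/cmH2O = 8.0 × 0.038 L/cmH2O = 0.304 s.
Passive exhalation: V(t)/V₀ = e^(−t/τ) = e^(−0.62/0.304) = 0.1301.
Fraction exhaled = 1 − 0.1301 = 0.8699 → 86.99%.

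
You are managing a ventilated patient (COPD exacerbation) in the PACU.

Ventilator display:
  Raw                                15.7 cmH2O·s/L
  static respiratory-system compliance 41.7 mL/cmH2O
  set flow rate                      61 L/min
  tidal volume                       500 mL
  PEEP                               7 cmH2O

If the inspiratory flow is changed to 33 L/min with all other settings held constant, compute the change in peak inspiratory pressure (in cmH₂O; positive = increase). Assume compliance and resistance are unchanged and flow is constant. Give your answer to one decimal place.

Flow: 61 L/min ÷ 60 = 1.0167 L/s.
New flow: 33 L/min ÷ 60 = 0.55 L/s.
PIP = Vt/C + R·V̇ + PEEP (constant-flow equation of motion).
Only the resistive term changes: ΔPIP = R × ΔV̇ = 15.7 × (0.55 − 1.0167) = 15.7 × -0.4667 = -7.327 cmH2O.

-7.3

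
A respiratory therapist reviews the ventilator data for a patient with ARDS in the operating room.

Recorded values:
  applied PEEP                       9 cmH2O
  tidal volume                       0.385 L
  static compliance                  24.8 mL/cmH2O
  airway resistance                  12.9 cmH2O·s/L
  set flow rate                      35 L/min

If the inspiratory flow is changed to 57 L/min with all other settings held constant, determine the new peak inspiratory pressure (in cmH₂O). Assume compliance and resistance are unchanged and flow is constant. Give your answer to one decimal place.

Flow: 35 L/min ÷ 60 = 0.5833 L/s.
New flow: 57 L/min ÷ 60 = 0.95 L/s.
PIP = Vt/C + R·V̇ + PEEP (constant-flow equation of motion).
Only the resistive term changes: ΔPIP = R × ΔV̇ = 12.9 × (0.95 − 0.5833) = 12.9 × 0.3667 = 4.73 cmH2O.
Original PIP = 385/24.8 + 12.9×0.5833 + 9 = 32.049 cmH2O; new PIP = 32.049 + (4.73) = 36.779 cmH2O.

36.8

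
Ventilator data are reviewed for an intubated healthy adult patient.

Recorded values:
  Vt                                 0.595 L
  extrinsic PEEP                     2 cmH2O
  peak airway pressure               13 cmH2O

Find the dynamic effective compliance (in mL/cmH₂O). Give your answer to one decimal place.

Dynamic compliance = Vt / (PIP − PEEP) = 595 / (13 − 2) = 595 / 11.0 = 54.091 mL/cmH2O.

54.1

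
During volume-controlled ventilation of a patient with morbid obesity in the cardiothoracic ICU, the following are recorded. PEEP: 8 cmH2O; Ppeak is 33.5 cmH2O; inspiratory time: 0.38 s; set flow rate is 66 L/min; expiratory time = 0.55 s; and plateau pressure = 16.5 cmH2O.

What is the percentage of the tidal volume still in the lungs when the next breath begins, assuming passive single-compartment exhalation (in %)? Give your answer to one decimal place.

Flow: 66 L/min ÷ 60 = 1.1 L/s.
Vt = flow × Ti = 1.1 L/s × 0.38 s × 1000 mL/L = 418.0 mL.
R = (PIP − Pplat)/V̇ = (33.5 − 16.5) / 1.1 = 17.0/1.1 = 15.455 cmH2O·s/L.
C = Vt/(Pplat − PEEP) = 418.0 / (16.5 − 8) = 418.0/8.5 = 49.176 mL/cmH2O.
τ = R × C = 15.455 × 0.04918 L/cmH2O = 0.7601 s.
Fraction remaining at end-expiration = e^(−Te/τ) = e^(−0.55/0.7601) = 0.485 → 48.5%.

48.5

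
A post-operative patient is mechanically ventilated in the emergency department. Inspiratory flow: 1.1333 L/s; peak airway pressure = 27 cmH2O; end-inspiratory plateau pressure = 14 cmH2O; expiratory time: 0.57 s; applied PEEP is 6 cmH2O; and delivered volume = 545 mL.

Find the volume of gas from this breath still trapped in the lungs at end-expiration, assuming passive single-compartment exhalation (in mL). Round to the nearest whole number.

R = (PIP − Pplat)/V̇ = (27 − 14) / 1.1333 = 13.0/1.1333 = 11.471 cmH2O·s/L.
C = Vt/(Pplat − PEEP) = 545.0 / (14 − 6) = 545.0/8.0 = 68.125 mL/cmH2O.
τ = R × C = 11.471 × 0.06813 L/cmH2O = 0.7815 s.
Fraction remaining = e^(−Te/τ) = e^(−0.57/0.7815) = 0.4822.
Trapped volume = 545.0 × 0.4822 = 262.8 mL.

263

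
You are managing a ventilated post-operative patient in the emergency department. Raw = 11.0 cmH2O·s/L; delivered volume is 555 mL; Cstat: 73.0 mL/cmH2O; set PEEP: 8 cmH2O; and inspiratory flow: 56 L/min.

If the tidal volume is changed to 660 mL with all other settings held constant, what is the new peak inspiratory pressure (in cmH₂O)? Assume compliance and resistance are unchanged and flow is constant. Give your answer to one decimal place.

Flow: 56 L/min ÷ 60 = 0.9333 L/s.
PIP = Vt/C + R·V̇ + PEEP (constant-flow equation of motion).
Only the elastic term changes: ΔPIP = ΔVt / C = (660 − 555) / 73.0 = 1.438 cmH2O.
Original PIP = 555/73.0 + 11.0×0.9333 + 8 = 25.869 cmH2O; new PIP = 25.869 + (1.438) = 27.307 cmH2O.

27.3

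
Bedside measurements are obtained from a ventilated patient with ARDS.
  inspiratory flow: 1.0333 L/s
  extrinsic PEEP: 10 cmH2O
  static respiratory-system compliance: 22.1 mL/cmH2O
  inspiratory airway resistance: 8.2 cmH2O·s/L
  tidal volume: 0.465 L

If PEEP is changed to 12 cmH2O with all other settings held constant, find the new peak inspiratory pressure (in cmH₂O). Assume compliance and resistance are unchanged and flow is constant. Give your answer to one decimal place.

PIP = Vt/C + R·V̇ + PEEP (constant-flow equation of motion).
Only the baseline term changes: ΔPIP = ΔPEEP = 12 − 10 = 2.0 cmH2O.
Original PIP = 465/22.1 + 8.2×1.0333 + 10 = 39.514 cmH2O; new PIP = 39.514 + (2.0) = 41.514 cmH2O.

41.5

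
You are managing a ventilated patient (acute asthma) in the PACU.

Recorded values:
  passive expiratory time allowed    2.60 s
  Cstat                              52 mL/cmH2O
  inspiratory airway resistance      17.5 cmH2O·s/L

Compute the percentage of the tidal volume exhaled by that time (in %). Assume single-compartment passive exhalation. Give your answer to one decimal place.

94.3

τ = R × C = 17.5 × 52 mL/cmH2O = 17.5 × 0.052 L/cmH2O = 0.91 s.
Passive exhalation: V(t)/V₀ = e^(−t/τ) = e^(−2.60/0.91) = 0.05743.
Fraction exhaled = 1 − 0.05743 = 0.9426 → 94.26%.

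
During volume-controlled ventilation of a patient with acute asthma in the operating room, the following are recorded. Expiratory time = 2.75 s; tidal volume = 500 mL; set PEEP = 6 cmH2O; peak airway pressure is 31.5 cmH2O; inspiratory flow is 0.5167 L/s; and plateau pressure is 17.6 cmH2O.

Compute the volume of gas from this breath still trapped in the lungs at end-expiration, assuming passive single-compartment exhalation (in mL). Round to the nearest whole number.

47

R = (PIP − Pplat)/V̇ = (31.5 − 17.6) / 0.5167 = 13.9/0.5167 = 26.901 cmH2O·s/L.
C = Vt/(Pplat − PEEP) = 500.0 / (17.6 − 6) = 500.0/11.6 = 43.103 mL/cmH2O.
τ = R × C = 26.901 × 0.0431 L/cmH2O = 1.159 s.
Fraction remaining = e^(−Te/τ) = e^(−2.75/1.159) = 0.09323.
Trapped volume = 500.0 × 0.09323 = 46.615 mL.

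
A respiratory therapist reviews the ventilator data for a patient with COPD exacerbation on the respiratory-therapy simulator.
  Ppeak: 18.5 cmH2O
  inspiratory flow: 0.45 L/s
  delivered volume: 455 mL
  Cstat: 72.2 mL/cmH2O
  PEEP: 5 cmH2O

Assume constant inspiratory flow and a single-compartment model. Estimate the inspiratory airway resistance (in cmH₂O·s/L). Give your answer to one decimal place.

Equation of motion (constant flow): PIP = Vt/C + R·V̇ + PEEP.
R·V̇ = PIP − Vt/C − PEEP = 18.5 − 455/72.2 − 5 = 18.5 − 6.302 − 5 = 7.198 cmH2O.
R = 7.198 / 0.45 = 15.996 cmH2O·s/L.

16.0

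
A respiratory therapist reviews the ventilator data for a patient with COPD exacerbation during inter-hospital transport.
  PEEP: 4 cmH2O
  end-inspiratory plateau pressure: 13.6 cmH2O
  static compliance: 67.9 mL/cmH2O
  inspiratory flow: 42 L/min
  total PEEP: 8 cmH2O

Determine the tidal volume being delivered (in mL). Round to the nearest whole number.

380

End-expiratory occlusion gives total PEEP = 8 cmH2O (intrinsic PEEP = 8 − 4 = 4). Use total PEEP for the elastic gradient.
Vt = Cstat × (Pplat − PEEPtotal) = 67.9 × (13.6 − 8) = 67.9 × 5.6 = 380.24 mL.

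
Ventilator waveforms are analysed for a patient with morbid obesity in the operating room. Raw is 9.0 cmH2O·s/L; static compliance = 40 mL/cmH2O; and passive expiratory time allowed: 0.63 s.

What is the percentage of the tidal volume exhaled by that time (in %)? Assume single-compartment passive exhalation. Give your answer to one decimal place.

τ = R × C = 9.0 × 40 mL/cmH2O = 9.0 × 0.040 L/cmH2O = 0.36 s.
Passive exhalation: V(t)/V₀ = e^(−t/τ) = e^(−0.63/0.36) = 0.1738.
Fraction exhaled = 1 − 0.1738 = 0.8262 → 82.62%.

82.6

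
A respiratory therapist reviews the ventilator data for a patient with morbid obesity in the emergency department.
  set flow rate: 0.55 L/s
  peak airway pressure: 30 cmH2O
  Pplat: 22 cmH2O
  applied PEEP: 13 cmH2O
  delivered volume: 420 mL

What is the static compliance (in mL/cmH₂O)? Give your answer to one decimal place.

46.7

Cstat = Vt / (Pplat − PEEP) = 420 / (22 − 13) = 420 / 9.0 = 46.667 mL/cmH2O.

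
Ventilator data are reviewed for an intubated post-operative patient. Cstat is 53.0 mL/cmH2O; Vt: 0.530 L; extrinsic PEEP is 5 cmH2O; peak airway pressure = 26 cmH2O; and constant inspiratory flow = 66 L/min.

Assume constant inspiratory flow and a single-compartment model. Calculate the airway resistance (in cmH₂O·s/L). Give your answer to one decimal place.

10.0

Flow: 66 L/min ÷ 60 = 1.1 L/s.
Equation of motion (constant flow): PIP = Vt/C + R·V̇ + PEEP.
R·V̇ = PIP − Vt/C − PEEP = 26 − 530/53.0 − 5 = 26 − 10.0 − 5 = 11.0 cmH2O.
R = 11.0 / 1.1 = 10.0 cmH2O·s/L.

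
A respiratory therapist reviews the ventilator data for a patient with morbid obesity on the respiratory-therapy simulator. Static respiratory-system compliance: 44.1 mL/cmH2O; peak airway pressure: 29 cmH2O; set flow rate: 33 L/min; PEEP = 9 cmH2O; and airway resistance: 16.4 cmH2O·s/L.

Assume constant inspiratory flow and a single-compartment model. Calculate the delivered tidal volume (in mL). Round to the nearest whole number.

484

Flow: 33 L/min ÷ 60 = 0.55 L/s.
Equation of motion (constant flow): PIP = Vt/C + R·V̇ + PEEP.
Vt/C = PIP − R·V̇ − PEEP = 29 − 9.02 − 9 = 10.98 cmH2O.
Vt = C × 10.98 = 44.1 × 10.98 = 484.22 mL.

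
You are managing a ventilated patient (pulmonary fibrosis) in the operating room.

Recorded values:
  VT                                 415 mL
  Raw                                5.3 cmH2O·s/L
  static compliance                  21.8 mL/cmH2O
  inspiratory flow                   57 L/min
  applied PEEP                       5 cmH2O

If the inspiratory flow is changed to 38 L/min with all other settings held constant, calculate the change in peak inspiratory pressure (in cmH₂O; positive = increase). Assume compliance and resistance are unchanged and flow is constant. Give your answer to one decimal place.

-1.7

Flow: 57 L/min ÷ 60 = 0.95 L/s.
New flow: 38 L/min ÷ 60 = 0.6333 L/s.
PIP = Vt/C + R·V̇ + PEEP (constant-flow equation of motion).
Only the resistive term changes: ΔPIP = R × ΔV̇ = 5.3 × (0.6333 − 0.95) = 5.3 × -0.3167 = -1.679 cmH2O.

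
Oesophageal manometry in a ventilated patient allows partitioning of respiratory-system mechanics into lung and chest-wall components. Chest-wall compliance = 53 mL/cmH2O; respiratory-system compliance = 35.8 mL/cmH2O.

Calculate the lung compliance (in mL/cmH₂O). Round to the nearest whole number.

110

1/CL = 1/Crs − 1/Ccw.
1/CL = 1/35.8 − 1/53 = 0.009065.
CL = 110.31 mL/cmH2O.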